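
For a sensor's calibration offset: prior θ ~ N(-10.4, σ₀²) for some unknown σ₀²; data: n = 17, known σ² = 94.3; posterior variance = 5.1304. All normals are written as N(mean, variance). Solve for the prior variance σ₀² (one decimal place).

σ₀² = 68.3

For the Normal–Normal model with known σ², precisions add: τ_n = τ₀ + n/σ².
So 1/σ₀² = 1/5.1304 − 17/94.3 = 0.194917 − 0.180276 = 0.014641.
Hence σ₀² = 1/0.014641 ≈ 68.3.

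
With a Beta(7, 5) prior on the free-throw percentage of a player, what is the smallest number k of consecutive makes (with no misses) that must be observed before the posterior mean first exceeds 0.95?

After k makes and 0 misses the posterior is Beta(7+k, 5), with mean (7+k)/(7+5+k).
Set (7+k)/(12+k) > 0.95 and solve: k > (0.95·12 − 7)/(1 − 0.95) = 88.000.
The smallest integer exceeding 88.000 is 89.

k = 89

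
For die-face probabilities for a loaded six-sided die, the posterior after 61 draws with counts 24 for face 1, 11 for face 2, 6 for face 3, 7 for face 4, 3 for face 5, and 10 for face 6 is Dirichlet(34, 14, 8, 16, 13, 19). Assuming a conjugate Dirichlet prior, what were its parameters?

Dirichlet(10, 3, 2, 9, 10, 9)

For a Dirichlet(α) prior with multinomial counts c, the posterior is Dirichlet(α + c) componentwise.
Subtract each count from the matching posterior parameter: 34−24=10, 14−11=3, 8−6=2, 16−7=9, 13−3=10, 19−10=9.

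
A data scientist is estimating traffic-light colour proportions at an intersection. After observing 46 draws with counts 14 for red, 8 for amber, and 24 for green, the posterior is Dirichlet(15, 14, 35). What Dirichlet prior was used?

Dirichlet(1, 6, 11)

For a Dirichlet(α) prior with multinomial counts c, the posterior is Dirichlet(α + c) componentwise.
Subtract each count from the matching posterior parameter: 15−14=1, 14−8=6, 35−24=11.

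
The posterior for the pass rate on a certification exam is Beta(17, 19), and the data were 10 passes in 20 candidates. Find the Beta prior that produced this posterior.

Under Beta–binomial conjugacy the posterior parameters are (a+s, b+f).
Subtract the data counts: 17−10=7, 19−10=9.

Beta(7, 9)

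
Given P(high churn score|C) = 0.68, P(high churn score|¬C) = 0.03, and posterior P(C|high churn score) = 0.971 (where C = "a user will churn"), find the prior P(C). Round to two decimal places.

P(C) = 0.60

Bayes' rule in odds form gives O(C|E) = O(C)·[P(E|C)/P(E|¬C)], hence O(C) = O(C|E)/LR.
Posterior odds = 0.971/(1−0.971) = 33.4828. LR = 0.68/0.03 = 22.6667.
Prior odds = 33.4828/22.6667 = 1.4772, so P(C) = 1.4772/(1+1.4772) ≈ 0.60.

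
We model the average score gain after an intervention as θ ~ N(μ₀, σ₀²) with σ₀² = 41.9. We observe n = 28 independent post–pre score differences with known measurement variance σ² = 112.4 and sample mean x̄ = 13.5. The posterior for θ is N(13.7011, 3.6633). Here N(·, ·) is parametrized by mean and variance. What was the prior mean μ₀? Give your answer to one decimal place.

With known observation variance, the Normal–Normal posterior has precision τ_n = τ₀ + n/σ² and mean μ_n = (τ₀μ₀ + (n/σ²)x̄)/τ_n.
Here τ₀ = 1/41.9 = 0.023866 and τ_data = 28/112.4 = 0.249110, so τ_n = 0.272976.
Rearranging for μ₀: μ₀ = (μ_n·τ_n − τ_data·x̄)/τ₀ = (13.7011·0.272976 − 0.249110·13.5) / 0.023866 = 0.377086/0.023866 ≈ 15.8.

μ₀ = 15.8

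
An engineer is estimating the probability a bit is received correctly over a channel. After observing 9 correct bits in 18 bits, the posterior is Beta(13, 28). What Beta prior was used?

Beta(4, 19)

Under Beta–binomial conjugacy the posterior parameters are (a+s, b+f).
Subtract the data counts: 13−9=4, 28−9=19.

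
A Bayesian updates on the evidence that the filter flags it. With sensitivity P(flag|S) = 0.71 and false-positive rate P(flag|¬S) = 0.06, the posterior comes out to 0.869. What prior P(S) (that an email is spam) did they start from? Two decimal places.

Bayes' rule in odds form gives O(S|E) = O(S)·[P(E|S)/P(E|¬S)], hence O(S) = O(S|E)/LR.
Posterior odds = 0.869/(1−0.869) = 6.6336. LR = 0.71/0.06 = 11.8333.
Prior odds = 6.6336/11.8333 = 0.5606, so P(S) = 0.5606/(1+0.5606) ≈ 0.36.

P(S) = 0.36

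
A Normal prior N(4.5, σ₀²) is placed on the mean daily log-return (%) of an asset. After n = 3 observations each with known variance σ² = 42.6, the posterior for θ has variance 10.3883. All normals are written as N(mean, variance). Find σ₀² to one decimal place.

σ₀² = 38.7

For the Normal–Normal model with known σ², precisions add: τ_n = τ₀ + n/σ².
So 1/σ₀² = 1/10.3883 − 3/42.6 = 0.096262 − 0.070423 = 0.025839.
Hence σ₀² = 1/0.025839 ≈ 38.7.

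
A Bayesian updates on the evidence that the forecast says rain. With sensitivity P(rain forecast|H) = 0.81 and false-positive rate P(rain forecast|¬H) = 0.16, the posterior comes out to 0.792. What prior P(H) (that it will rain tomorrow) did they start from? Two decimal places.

Bayes' rule in odds form gives O(H|E) = O(H)·[P(E|H)/P(E|¬H)], hence O(H) = O(H|E)/LR.
Posterior odds = 0.792/(1−0.792) = 3.8077. LR = 0.81/0.16 = 5.0625.
Prior odds = 3.8077/5.0625 = 0.7521, so P(H) = 0.7521/(1+0.7521) ≈ 0.43.

P(H) = 0.43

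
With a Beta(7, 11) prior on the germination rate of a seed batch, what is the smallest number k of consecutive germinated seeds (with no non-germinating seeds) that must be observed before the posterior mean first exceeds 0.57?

k = 8

After k germinated seeds and 0 non-germinating seeds the posterior is Beta(7+k, 11), with mean (7+k)/(7+11+k).
Set (7+k)/(18+k) > 0.57 and solve: k > (0.57·18 − 7)/(1 − 0.57) = 7.581.
The smallest integer exceeding 7.581 is 8.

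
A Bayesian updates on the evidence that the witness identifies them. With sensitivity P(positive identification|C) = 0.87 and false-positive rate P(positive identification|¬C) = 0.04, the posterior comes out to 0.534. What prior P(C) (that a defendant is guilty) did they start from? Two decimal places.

P(C) = 0.05

Bayes' rule in odds form gives O(C|E) = O(C)·[P(E|C)/P(E|¬C)], hence O(C) = O(C|E)/LR.
Posterior odds = 0.534/(1−0.534) = 1.1459. LR = 0.87/0.04 = 21.7500.
Prior odds = 1.1459/21.7500 = 0.0527, so P(C) = 0.0527/(1+0.0527) ≈ 0.05.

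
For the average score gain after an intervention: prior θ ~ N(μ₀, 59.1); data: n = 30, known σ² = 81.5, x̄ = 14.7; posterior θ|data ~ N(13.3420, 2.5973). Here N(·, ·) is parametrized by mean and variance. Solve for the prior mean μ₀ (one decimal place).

The posterior mean is a precision-weighted average: μ_n = (τ₀μ₀ + τ_data·x̄)/(τ₀+τ_data), with τ₀=1/σ₀² and τ_data=n/σ².
Here τ₀ = 1/59.1 = 0.016920 and τ_data = 30/81.5 = 0.368098, so τ_n = 0.385018.
Rearranging for μ₀: μ₀ = (μ_n·τ_n − τ_data·x̄)/τ₀ = (13.3420·0.385018 − 0.368098·14.7) / 0.016920 = -0.274130/0.016920 ≈ -16.2.

μ₀ = -16.2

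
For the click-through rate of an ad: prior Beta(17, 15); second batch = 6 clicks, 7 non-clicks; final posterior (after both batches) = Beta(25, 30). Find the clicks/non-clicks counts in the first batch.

2 clicks and 8 non-clicks

Because Beta–binomial updating is additive in the counts, the combined data contributed (α_post−α_prior, β_post−β_prior) successes and failures.
Total across both batches: 25−17=8 clicks, 30−15=15 non-clicks.
Subtract the second batch: 8−6=2 clicks and 15−7=8 non-clicks.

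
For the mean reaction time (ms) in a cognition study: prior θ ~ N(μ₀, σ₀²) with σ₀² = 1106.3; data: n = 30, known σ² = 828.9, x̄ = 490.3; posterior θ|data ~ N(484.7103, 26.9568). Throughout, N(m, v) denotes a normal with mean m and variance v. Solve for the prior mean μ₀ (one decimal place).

With known observation variance, the Normal–Normal posterior has precision τ_n = τ₀ + n/σ² and mean μ_n = (τ₀μ₀ + (n/σ²)x̄)/τ_n.
Here τ₀ = 1/1106.3 = 0.000904 and τ_data = 30/828.9 = 0.036193, so τ_n = 0.037097.
Rearranging for μ₀: μ₀ = (μ_n·τ_n − τ_data·x̄)/τ₀ = (484.7103·0.037097 − 0.036193·490.3) / 0.000904 = 0.235870/0.000904 ≈ 260.9.

μ₀ = 260.9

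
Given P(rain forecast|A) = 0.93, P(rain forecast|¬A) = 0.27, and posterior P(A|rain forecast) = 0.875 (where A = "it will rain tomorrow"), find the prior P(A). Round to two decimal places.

P(A) = 0.67

Bayes' rule in odds form gives O(A|E) = O(A)·[P(E|A)/P(E|¬A)], hence O(A) = O(A|E)/LR.
Posterior odds = 0.875/(1−0.875) = 7.0000. LR = 0.93/0.27 = 3.4444.
Prior odds = 7.0000/3.4444 = 2.0323, so P(A) = 2.0323/(1+2.0323) ≈ 0.67.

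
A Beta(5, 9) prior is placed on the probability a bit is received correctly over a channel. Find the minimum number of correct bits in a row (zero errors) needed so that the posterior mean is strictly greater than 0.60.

After k correct bits and 0 errors the posterior is Beta(5+k, 9), with mean (5+k)/(5+9+k).
Set (5+k)/(14+k) > 0.60 and solve: k > (0.60·14 − 5)/(1 − 0.60) = 8.500.
The smallest integer exceeding 8.500 is 9.

k = 9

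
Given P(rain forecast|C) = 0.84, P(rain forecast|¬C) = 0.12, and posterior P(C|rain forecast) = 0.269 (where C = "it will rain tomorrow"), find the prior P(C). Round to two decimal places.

Bayes' rule in odds form gives O(C|E) = O(C)·[P(E|C)/P(E|¬C)], hence O(C) = O(C|E)/LR.
Posterior odds = 0.269/(1−0.269) = 0.3680. LR = 0.84/0.12 = 7.0000.
Prior odds = 0.3680/7.0000 = 0.0526, so P(C) = 0.0526/(1+0.0526) ≈ 0.05.

P(C) = 0.05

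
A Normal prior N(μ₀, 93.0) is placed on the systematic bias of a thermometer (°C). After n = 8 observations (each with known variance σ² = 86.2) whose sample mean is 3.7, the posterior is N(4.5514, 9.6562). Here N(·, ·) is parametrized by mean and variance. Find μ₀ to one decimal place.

μ₀ = 11.9

The posterior mean is a precision-weighted average: μ_n = (τ₀μ₀ + τ_data·x̄)/(τ₀+τ_data), with τ₀=1/σ₀² and τ_data=n/σ².
Here τ₀ = 1/93.0 = 0.010753 and τ_data = 8/86.2 = 0.092807, so τ_n = 0.103560.
Rearranging for μ₀: μ₀ = (μ_n·τ_n − τ_data·x̄)/τ₀ = (4.5514·0.103560 − 0.092807·3.7) / 0.010753 = 0.127957/0.010753 ≈ 11.9.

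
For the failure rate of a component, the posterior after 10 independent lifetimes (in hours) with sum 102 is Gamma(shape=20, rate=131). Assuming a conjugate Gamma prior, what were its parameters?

Gamma–exponential conjugacy: posterior shape = α + n, posterior rate = β + Σtᵢ.
So α = 20 − 10 = 10 and β = 131 − 102 = 29.

Gamma(shape=10, rate=29)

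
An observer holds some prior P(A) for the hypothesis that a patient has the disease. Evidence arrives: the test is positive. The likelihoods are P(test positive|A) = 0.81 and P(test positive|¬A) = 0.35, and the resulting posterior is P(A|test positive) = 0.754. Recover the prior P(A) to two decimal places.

P(A) = 0.57

Bayes' rule in odds form gives O(A|E) = O(A)·[P(E|A)/P(E|¬A)], hence O(A) = O(A|E)/LR.
Posterior odds = 0.754/(1−0.754) = 3.0650. LR = 0.81/0.35 = 2.3143.
Prior odds = 3.0650/2.3143 = 1.3244, so P(A) = 1.3244/(1+1.3244) ≈ 0.57.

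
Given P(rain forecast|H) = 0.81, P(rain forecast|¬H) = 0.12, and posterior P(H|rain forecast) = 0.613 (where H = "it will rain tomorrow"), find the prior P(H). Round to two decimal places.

In odds form, posterior odds = prior odds × likelihood ratio, so prior odds = posterior odds ÷ LR.
Posterior odds = 0.613/(1−0.613) = 1.5840. LR = 0.81/0.12 = 6.7500.
Prior odds = 1.5840/6.7500 = 0.2347, so P(H) = 0.2347/(1+0.2347) ≈ 0.19.

P(H) = 0.19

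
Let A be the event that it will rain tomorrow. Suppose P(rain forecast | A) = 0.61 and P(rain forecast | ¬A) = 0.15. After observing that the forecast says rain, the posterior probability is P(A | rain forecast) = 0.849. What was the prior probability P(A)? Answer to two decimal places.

Bayes' rule in odds form gives O(A|E) = O(A)·[P(E|A)/P(E|¬A)], hence O(A) = O(A|E)/LR.
Posterior odds = 0.849/(1−0.849) = 5.6225. LR = 0.61/0.15 = 4.0667.
Prior odds = 5.6225/4.0667 = 1.3826, so P(A) = 1.3826/(1+1.3826) ≈ 0.58.

P(A) = 0.58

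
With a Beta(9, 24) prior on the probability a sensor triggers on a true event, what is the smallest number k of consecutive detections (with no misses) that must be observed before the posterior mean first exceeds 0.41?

After k detections and 0 misses the posterior is Beta(9+k, 24), with mean (9+k)/(9+24+k).
Set (9+k)/(33+k) > 0.41 and solve: k > (0.41·33 − 9)/(1 − 0.41) = 7.678.
The smallest integer exceeding 7.678 is 8.

k = 8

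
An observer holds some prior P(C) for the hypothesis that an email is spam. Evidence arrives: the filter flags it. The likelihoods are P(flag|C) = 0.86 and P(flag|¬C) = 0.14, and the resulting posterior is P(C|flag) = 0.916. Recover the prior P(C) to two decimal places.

P(C) = 0.64

Bayes' rule in odds form gives O(C|E) = O(C)·[P(E|C)/P(E|¬C)], hence O(C) = O(C|E)/LR.
Posterior odds = 0.916/(1−0.916) = 10.9048. LR = 0.86/0.14 = 6.1429.
Prior odds = 10.9048/6.1429 = 1.7752, so P(C) = 1.7752/(1+1.7752) ≈ 0.64.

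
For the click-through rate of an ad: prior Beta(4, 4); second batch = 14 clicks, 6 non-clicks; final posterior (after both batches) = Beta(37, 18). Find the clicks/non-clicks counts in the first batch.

Because Beta–binomial updating is additive in the counts, the combined data contributed (α_post−α_prior, β_post−β_prior) successes and failures.
Total across both batches: 37−4=33 clicks, 18−4=14 non-clicks.
Subtract the second batch: 33−14=19 clicks and 14−6=8 non-clicks.

19 clicks and 8 non-clicks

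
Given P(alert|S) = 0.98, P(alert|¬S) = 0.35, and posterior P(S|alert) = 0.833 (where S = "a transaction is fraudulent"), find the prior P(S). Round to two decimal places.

P(S) = 0.64

In odds form, posterior odds = prior odds × likelihood ratio, so prior odds = posterior odds ÷ LR.
Posterior odds = 0.833/(1−0.833) = 4.9880. LR = 0.98/0.35 = 2.8000.
Prior odds = 4.9880/2.8000 = 1.7814, so P(S) = 1.7814/(1+1.7814) ≈ 0.64.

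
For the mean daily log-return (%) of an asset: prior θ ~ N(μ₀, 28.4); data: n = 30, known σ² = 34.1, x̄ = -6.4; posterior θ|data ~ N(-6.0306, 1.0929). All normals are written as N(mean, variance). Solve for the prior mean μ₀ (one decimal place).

The posterior mean is a precision-weighted average: μ_n = (τ₀μ₀ + τ_data·x̄)/(τ₀+τ_data), with τ₀=1/σ₀² and τ_data=n/σ².
Here τ₀ = 1/28.4 = 0.035211 and τ_data = 30/34.1 = 0.879765, so τ_n = 0.914976.
Rearranging for μ₀: μ₀ = (μ_n·τ_n − τ_data·x̄)/τ₀ = (-6.0306·0.914976 − 0.879765·-6.4) / 0.035211 = 0.112642/0.035211 ≈ 3.2.

μ₀ = 3.2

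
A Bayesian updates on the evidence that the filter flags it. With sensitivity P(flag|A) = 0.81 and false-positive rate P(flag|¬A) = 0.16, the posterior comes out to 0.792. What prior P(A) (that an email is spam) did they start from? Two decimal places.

In odds form, posterior odds = prior odds × likelihood ratio, so prior odds = posterior odds ÷ LR.
Posterior odds = 0.792/(1−0.792) = 3.8077. LR = 0.81/0.16 = 5.0625.
Prior odds = 3.8077/5.0625 = 0.7521, so P(A) = 0.7521/(1+0.7521) ≈ 0.43.

P(A) = 0.43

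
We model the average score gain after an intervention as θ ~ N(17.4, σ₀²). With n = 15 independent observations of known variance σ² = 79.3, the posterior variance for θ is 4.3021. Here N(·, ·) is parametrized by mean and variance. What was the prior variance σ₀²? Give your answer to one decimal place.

Posterior precision equals prior precision plus data precision: 1/σ_n² = 1/σ₀² + n/σ².
So 1/σ₀² = 1/4.3021 − 15/79.3 = 0.232445 − 0.189155 = 0.043290.
Hence σ₀² = 1/0.043290 ≈ 23.1.

σ₀² = 23.1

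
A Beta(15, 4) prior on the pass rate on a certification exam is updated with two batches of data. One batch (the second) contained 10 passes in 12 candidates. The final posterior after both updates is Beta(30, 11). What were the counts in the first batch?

Sequential conjugate updates are equivalent to a single update on the pooled data, so total successes = posterior α − prior α and total failures = posterior β − prior β.
Total across both batches: 30−15=15 passes, 11−4=7 failures.
Subtract the second batch: 15−10=5 passes and 7−2=5 failures.

5 passes and 5 failures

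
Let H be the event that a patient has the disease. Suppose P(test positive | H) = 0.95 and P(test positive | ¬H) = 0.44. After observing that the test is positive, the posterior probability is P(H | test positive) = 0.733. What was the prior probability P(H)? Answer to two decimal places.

In odds form, posterior odds = prior odds × likelihood ratio, so prior odds = posterior odds ÷ LR.
Posterior odds = 0.733/(1−0.733) = 2.7453. LR = 0.95/0.44 = 2.1591.
Prior odds = 2.7453/2.1591 = 1.2715, so P(H) = 1.2715/(1+1.2715) ≈ 0.56.

P(H) = 0.56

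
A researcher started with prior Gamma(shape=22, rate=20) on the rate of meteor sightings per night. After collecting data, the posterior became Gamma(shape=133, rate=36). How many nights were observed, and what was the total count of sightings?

n = 16 nights with total 111 sightings

A Gamma(α, β) prior (rate parametrization) on a Poisson rate with n observations summing to S gives posterior Gamma(α+S, β+n).
Matching: Σxᵢ = 133 − 22 = 111 and n = 36 − 20 = 16.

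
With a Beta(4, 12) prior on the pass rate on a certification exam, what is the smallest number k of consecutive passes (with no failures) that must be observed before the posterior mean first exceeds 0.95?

k = 225

After k passes and 0 failures the posterior is Beta(4+k, 12), with mean (4+k)/(4+12+k).
Set (4+k)/(16+k) > 0.95 and solve: k > (0.95·16 − 4)/(1 − 0.95) = 224.000.
The smallest integer exceeding 224.000 is 225.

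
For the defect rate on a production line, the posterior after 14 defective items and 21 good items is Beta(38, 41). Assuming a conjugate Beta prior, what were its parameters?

A Beta(α, β) prior with s successes and f failures in binomial data gives a Beta(α+s, β+f) posterior.
Subtract the data counts: 38−14=24, 41−21=20.

Beta(24, 20)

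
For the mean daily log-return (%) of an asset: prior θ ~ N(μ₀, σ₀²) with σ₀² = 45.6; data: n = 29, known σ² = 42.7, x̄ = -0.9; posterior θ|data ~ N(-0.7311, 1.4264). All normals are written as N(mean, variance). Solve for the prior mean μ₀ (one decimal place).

μ₀ = 4.5

With known observation variance, the Normal–Normal posterior has precision τ_n = τ₀ + n/σ² and mean μ_n = (τ₀μ₀ + (n/σ²)x̄)/τ_n.
Here τ₀ = 1/45.6 = 0.021930 and τ_data = 29/42.7 = 0.679157, so τ_n = 0.701087.
Rearranging for μ₀: μ₀ = (μ_n·τ_n − τ_data·x̄)/τ₀ = (-0.7311·0.701087 − 0.679157·-0.9) / 0.021930 = 0.098677/0.021930 ≈ 4.5.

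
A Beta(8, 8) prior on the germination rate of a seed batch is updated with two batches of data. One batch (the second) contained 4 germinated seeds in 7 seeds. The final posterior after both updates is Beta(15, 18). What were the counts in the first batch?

Because Beta–binomial updating is additive in the counts, the combined data contributed (α_post−α_prior, β_post−β_prior) successes and failures.
Total across both batches: 15−8=7 germinated seeds, 18−8=10 non-germinating seeds.
Subtract the second batch: 7−4=3 germinated seeds and 10−3=7 non-germinating seeds.

3 germinated seeds and 7 non-germinating seeds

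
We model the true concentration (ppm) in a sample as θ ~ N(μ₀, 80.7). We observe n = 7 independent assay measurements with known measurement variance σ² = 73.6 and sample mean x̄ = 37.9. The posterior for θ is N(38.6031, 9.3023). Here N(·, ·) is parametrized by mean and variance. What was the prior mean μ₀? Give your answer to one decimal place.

μ₀ = 44.0

The posterior mean is a precision-weighted average: μ_n = (τ₀μ₀ + τ_data·x̄)/(τ₀+τ_data), with τ₀=1/σ₀² and τ_data=n/σ².
Here τ₀ = 1/80.7 = 0.012392 and τ_data = 7/73.6 = 0.095109, so τ_n = 0.107501.
Rearranging for μ₀: μ₀ = (μ_n·τ_n − τ_data·x̄)/τ₀ = (38.6031·0.107501 − 0.095109·37.9) / 0.012392 = 0.545241/0.012392 ≈ 44.0.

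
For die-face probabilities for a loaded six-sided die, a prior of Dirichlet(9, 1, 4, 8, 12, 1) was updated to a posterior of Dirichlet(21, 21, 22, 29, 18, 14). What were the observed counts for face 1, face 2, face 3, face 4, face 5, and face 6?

For a Dirichlet(α) prior with multinomial counts c, the posterior is Dirichlet(α + c) componentwise.
Counts are posterior − prior componentwise: 21−9=12, 21−1=20, 22−4=18, 29−8=21, 18−12=6, 14−1=13.

counts (12, 20, 18, 21, 6, 13)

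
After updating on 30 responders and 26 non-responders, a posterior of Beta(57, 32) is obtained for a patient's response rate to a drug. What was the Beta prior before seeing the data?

Beta is conjugate to the binomial likelihood: posterior = Beta(a+s, b+f).
So a = 57 − 30 = 27 and b = 32 − 26 = 6.

Beta(27, 6)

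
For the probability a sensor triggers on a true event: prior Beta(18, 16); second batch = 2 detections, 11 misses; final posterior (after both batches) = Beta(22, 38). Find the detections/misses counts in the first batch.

2 detections and 11 misses

Sequential conjugate updates are equivalent to a single update on the pooled data, so total successes = posterior α − prior α and total failures = posterior β − prior β.
Total across both batches: 22−18=4 detections, 38−16=22 misses.
Subtract the second batch: 4−2=2 detections and 22−11=11 misses.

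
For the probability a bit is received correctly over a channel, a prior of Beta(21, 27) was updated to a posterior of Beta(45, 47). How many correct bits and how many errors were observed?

Beta is conjugate to the binomial likelihood: posterior = Beta(a+s, b+f).
So s = 45 − 21 = 24 and f = 47 − 27 = 20.

24 correct bits and 20 errors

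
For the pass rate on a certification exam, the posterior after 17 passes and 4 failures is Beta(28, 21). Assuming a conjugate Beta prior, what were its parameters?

Under Beta–binomial conjugacy the posterior parameters are (a+s, b+f).
Subtract the data counts: 28−17=11, 21−4=17.

Beta(11, 17)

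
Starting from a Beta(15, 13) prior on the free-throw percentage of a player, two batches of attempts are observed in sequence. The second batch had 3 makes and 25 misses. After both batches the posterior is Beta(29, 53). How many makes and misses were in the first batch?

11 makes and 15 misses

Because Beta–binomial updating is additive in the counts, the combined data contributed (α_post−α_prior, β_post−β_prior) successes and failures.
Total across both batches: 29−15=14 makes, 53−13=40 misses.
Subtract the second batch: 14−3=11 makes and 40−25=15 misses.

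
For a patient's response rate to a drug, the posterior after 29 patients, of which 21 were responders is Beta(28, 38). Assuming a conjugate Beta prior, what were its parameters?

Beta(7, 30)

Under Beta–binomial conjugacy the posterior parameters are (α+s, β+f).
Subtract the data counts: 28−21=7, 38−8=30.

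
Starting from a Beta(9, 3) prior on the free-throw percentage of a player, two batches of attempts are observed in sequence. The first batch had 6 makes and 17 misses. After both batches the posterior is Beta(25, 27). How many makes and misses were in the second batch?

Sequential conjugate updates are equivalent to a single update on the pooled data, so total successes = posterior α − prior α and total failures = posterior β − prior β.
Total across both batches: 25−9=16 makes, 27−3=24 misses.
Subtract the first batch: 16−6=10 makes and 24−17=7 misses.

10 makes and 7 misses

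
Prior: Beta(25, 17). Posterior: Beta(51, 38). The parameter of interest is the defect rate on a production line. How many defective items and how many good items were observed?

A Beta(α, β) prior with s successes and f failures in binomial data gives a Beta(α+s, β+f) posterior.
Match parameters: s=51−25=26, f=38−17=21.

26 defective items and 21 good items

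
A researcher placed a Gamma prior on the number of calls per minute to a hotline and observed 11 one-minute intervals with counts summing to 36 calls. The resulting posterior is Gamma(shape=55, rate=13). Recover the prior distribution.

Gamma(shape=19, rate=2)

Gamma–Poisson conjugacy: posterior shape = α + Σxᵢ, posterior rate = β + n.
So α = 55 − 36 = 19 and β = 13 − 11 = 2.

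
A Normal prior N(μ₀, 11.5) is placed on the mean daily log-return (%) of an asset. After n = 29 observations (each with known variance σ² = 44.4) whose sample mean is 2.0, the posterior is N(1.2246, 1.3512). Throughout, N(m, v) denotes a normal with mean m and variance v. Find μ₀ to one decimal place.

μ₀ = -4.6

The posterior mean is a precision-weighted average: μ_n = (τ₀μ₀ + τ_data·x̄)/(τ₀+τ_data), with τ₀=1/σ₀² and τ_data=n/σ².
Here τ₀ = 1/11.5 = 0.086957 and τ_data = 29/44.4 = 0.653153, so τ_n = 0.740110.
Rearranging for μ₀: μ₀ = (μ_n·τ_n − τ_data·x̄)/τ₀ = (1.2246·0.740110 − 0.653153·2.0) / 0.086957 = -0.399967/0.086957 ≈ -4.6.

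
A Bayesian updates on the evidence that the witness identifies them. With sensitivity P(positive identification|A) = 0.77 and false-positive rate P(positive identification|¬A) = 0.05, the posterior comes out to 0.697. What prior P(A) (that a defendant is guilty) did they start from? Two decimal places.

In odds form, posterior odds = prior odds × likelihood ratio, so prior odds = posterior odds ÷ LR.
Posterior odds = 0.697/(1−0.697) = 2.3003. LR = 0.77/0.05 = 15.4000.
Prior odds = 2.3003/15.4000 = 0.1494, so P(A) = 0.1494/(1+0.1494) ≈ 0.13.

P(A) = 0.13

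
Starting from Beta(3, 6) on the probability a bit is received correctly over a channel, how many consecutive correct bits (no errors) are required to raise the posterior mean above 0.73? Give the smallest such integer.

k = 14

After k correct bits and 0 errors the posterior is Beta(3+k, 6), with mean (3+k)/(3+6+k).
Set (3+k)/(9+k) > 0.73 and solve: k > (0.73·9 − 3)/(1 − 0.73) = 13.222.
The smallest integer exceeding 13.222 is 14, and checking k=14: (17)/(23) = 0.7391 > 0.73.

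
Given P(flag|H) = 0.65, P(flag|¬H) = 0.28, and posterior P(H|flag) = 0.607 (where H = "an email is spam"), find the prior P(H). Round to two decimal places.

P(H) = 0.40

In odds form, posterior odds = prior odds × likelihood ratio, so prior odds = posterior odds ÷ LR.
Posterior odds = 0.607/(1−0.607) = 1.5445. LR = 0.65/0.28 = 2.3214.
Prior odds = 1.5445/2.3214 = 0.6653, so P(H) = 0.6653/(1+0.6653) ≈ 0.40.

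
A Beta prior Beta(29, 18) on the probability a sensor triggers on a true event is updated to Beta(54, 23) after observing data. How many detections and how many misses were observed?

Beta is conjugate to the binomial likelihood: posterior = Beta(a+s, b+f).
So s = 54 − 29 = 25 and f = 23 − 18 = 5.

25 detections and 5 misses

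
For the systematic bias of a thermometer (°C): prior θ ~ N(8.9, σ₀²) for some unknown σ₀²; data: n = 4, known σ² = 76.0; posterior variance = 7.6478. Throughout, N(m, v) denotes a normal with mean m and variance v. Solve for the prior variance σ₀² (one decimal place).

For the Normal–Normal model with known σ², precisions add: τ_n = τ₀ + n/σ².
So 1/σ₀² = 1/7.6478 − 4/76.0 = 0.130757 − 0.052632 = 0.078125.
Hence σ₀² = 1/0.078125 ≈ 12.8.

σ₀² = 12.8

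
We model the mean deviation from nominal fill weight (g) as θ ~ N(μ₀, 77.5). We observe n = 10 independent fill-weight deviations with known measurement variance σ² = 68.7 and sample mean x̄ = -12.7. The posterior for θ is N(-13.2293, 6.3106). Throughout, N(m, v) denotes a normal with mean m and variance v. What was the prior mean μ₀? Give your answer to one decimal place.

With known observation variance, the Normal–Normal posterior has precision τ_n = τ₀ + n/σ² and mean μ_n = (τ₀μ₀ + (n/σ²)x̄)/τ_n.
Here τ₀ = 1/77.5 = 0.012903 and τ_data = 10/68.7 = 0.145560, so τ_n = 0.158463.
Rearranging for μ₀: μ₀ = (μ_n·τ_n − τ_data·x̄)/τ₀ = (-13.2293·0.158463 − 0.145560·-12.7) / 0.012903 = -0.247743/0.012903 ≈ -19.2.

μ₀ = -19.2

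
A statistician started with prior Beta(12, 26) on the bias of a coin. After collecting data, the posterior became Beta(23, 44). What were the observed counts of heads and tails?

11 heads and 18 tails

Beta is conjugate to the binomial likelihood: posterior = Beta(a+s, b+f).
So s = 23 − 12 = 11 and f = 44 − 26 = 18.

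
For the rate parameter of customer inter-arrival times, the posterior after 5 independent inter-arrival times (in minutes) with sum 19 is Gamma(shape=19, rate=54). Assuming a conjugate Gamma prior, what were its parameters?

For an exponential likelihood with a Gamma(α, β) prior on the rate, n observations with total T give posterior Gamma(α+n, β+T).
So α = 19 − 5 = 14 and β = 54 − 19 = 35.

Gamma(shape=14, rate=35)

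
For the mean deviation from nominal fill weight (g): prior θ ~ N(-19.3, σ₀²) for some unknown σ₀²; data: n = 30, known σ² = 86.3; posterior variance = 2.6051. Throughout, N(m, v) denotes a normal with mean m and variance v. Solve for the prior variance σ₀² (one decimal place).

σ₀² = 27.6

Posterior precision equals prior precision plus data precision: 1/σ_n² = 1/σ₀² + n/σ².
So 1/σ₀² = 1/2.6051 − 30/86.3 = 0.383862 − 0.347625 = 0.036237.
Hence σ₀² = 1/0.036237 ≈ 27.6.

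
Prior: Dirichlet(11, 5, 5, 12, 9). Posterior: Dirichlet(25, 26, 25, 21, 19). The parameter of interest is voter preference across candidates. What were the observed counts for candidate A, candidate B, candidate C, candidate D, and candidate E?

For a Dirichlet(α) prior with multinomial counts c, the posterior is Dirichlet(α + c) componentwise.
Counts are posterior − prior componentwise: 25−11=14, 26−5=21, 25−5=20, 21−12=9, 19−9=10.

counts (14, 21, 20, 9, 10)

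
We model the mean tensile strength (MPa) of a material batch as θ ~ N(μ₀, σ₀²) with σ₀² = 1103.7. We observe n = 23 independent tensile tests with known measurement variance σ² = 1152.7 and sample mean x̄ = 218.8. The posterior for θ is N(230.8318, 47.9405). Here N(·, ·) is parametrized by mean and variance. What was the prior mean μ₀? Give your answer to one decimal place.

μ₀ = 495.8

With known observation variance, the Normal–Normal posterior has precision τ_n = τ₀ + n/σ² and mean μ_n = (τ₀μ₀ + (n/σ²)x̄)/τ_n.
Here τ₀ = 1/1103.7 = 0.000906 and τ_data = 23/1152.7 = 0.019953, so τ_n = 0.020859.
Rearranging for μ₀: μ₀ = (μ_n·τ_n − τ_data·x̄)/τ₀ = (230.8318·0.020859 − 0.019953·218.8) / 0.000906 = 0.449204/0.000906 ≈ 495.8.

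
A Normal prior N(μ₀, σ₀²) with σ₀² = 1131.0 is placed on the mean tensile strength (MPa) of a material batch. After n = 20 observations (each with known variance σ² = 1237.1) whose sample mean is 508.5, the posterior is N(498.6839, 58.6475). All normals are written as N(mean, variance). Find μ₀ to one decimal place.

With known observation variance, the Normal–Normal posterior has precision τ_n = τ₀ + n/σ² and mean μ_n = (τ₀μ₀ + (n/σ²)x̄)/τ_n.
Here τ₀ = 1/1131.0 = 0.000884 and τ_data = 20/1237.1 = 0.016167, so τ_n = 0.017051.
Rearranging for μ₀: μ₀ = (μ_n·τ_n − τ_data·x̄)/τ₀ = (498.6839·0.017051 − 0.016167·508.5) / 0.000884 = 0.282140/0.000884 ≈ 319.2.

μ₀ = 319.2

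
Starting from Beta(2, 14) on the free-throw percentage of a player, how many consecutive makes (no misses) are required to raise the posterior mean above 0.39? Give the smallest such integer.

k = 7

After k makes and 0 misses the posterior is Beta(2+k, 14), with mean (2+k)/(2+14+k).
Set (2+k)/(16+k) > 0.39 and solve: k > (0.39·16 − 2)/(1 − 0.39) = 6.951.
The smallest integer exceeding 6.951 is 7, and checking k=7: (9)/(23) = 0.3913 > 0.39.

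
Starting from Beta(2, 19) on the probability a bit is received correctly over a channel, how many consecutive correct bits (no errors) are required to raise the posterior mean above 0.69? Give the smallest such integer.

k = 41

After k correct bits and 0 errors the posterior is Beta(2+k, 19), with mean (2+k)/(2+19+k).
Set (2+k)/(21+k) > 0.69 and solve: k > (0.69·21 − 2)/(1 − 0.69) = 40.290.
The smallest integer exceeding 40.290 is 41.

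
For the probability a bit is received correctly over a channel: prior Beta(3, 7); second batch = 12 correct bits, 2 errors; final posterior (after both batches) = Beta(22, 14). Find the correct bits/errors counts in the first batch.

7 correct bits and 5 errors

Sequential conjugate updates are equivalent to a single update on the pooled data, so total successes = posterior α − prior α and total failures = posterior β − prior β.
Total across both batches: 22−3=19 correct bits, 14−7=7 errors.
Subtract the second batch: 19−12=7 correct bits and 7−2=5 errors.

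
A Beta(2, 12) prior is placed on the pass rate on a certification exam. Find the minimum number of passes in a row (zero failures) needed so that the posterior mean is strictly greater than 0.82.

After k passes and 0 failures the posterior is Beta(2+k, 12), with mean (2+k)/(2+12+k).
Set (2+k)/(14+k) > 0.82 and solve: k > (0.82·14 − 2)/(1 − 0.82) = 52.667.
The smallest integer exceeding 52.667 is 53, and checking k=53: (55)/(67) = 0.8209 > 0.82.

k = 53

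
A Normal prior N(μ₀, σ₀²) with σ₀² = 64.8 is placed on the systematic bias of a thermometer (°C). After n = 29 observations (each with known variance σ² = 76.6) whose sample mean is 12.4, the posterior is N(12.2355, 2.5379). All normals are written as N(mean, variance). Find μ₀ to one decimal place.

The posterior mean is a precision-weighted average: μ_n = (τ₀μ₀ + τ_data·x̄)/(τ₀+τ_data), with τ₀=1/σ₀² and τ_data=n/σ².
Here τ₀ = 1/64.8 = 0.015432 and τ_data = 29/76.6 = 0.378590, so τ_n = 0.394022.
Rearranging for μ₀: μ₀ = (μ_n·τ_n − τ_data·x̄)/τ₀ = (12.2355·0.394022 − 0.378590·12.4) / 0.015432 = 0.126540/0.015432 ≈ 8.2.

μ₀ = 8.2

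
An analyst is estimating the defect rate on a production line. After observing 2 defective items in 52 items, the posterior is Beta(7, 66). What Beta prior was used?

Beta is conjugate to the binomial likelihood: posterior = Beta(α+s, β+f).
Subtract the data counts: 7−2=5, 66−50=16.

Beta(5, 16)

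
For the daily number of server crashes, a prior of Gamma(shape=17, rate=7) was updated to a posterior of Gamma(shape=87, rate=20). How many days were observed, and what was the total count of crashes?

Gamma–Poisson conjugacy: posterior shape = α + Σxᵢ, posterior rate = β + n.
Matching: Σxᵢ = 87 − 17 = 70 and n = 20 − 7 = 13.

n = 13 days with total 70 crashes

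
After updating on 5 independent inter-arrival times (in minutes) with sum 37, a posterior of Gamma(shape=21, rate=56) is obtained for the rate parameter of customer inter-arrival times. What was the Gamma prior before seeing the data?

For an exponential likelihood with a Gamma(α, β) prior on the rate, n observations with total T give posterior Gamma(α+n, β+T).
So α = 21 − 5 = 16 and β = 56 − 37 = 19.

Gamma(shape=16, rate=19)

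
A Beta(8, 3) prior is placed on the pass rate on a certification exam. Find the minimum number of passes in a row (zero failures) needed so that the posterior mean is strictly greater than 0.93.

After k passes and 0 failures the posterior is Beta(8+k, 3), with mean (8+k)/(8+3+k).
Set (8+k)/(11+k) > 0.93 and solve: k > (0.93·11 − 8)/(1 − 0.93) = 31.857.
The smallest integer exceeding 31.857 is 32, and checking k=32: (40)/(43) = 0.9302 > 0.93.

k = 32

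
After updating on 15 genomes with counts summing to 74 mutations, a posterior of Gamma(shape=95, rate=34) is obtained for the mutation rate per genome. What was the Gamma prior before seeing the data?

Gamma(shape=21, rate=19)

Gamma–Poisson conjugacy: posterior shape = α + Σxᵢ, posterior rate = β + n.
So α = 95 − 74 = 21 and β = 34 − 15 = 19.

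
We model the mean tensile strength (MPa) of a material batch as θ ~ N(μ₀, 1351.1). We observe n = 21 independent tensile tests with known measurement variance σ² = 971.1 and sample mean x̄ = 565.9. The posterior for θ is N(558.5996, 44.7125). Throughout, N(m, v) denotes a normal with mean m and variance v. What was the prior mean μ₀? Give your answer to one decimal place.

With known observation variance, the Normal–Normal posterior has precision τ_n = τ₀ + n/σ² and mean μ_n = (τ₀μ₀ + (n/σ²)x̄)/τ_n.
Here τ₀ = 1/1351.1 = 0.000740 and τ_data = 21/971.1 = 0.021625, so τ_n = 0.022365.
Rearranging for μ₀: μ₀ = (μ_n·τ_n − τ_data·x̄)/τ₀ = (558.5996·0.022365 − 0.021625·565.9) / 0.000740 = 0.255493/0.000740 ≈ 345.3.

μ₀ = 345.3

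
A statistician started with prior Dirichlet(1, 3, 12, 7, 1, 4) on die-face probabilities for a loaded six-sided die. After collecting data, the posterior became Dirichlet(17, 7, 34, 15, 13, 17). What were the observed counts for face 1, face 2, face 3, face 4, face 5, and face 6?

For a Dirichlet(α) prior with multinomial counts c, the posterior is Dirichlet(α + c) componentwise.
Counts are posterior − prior componentwise: 17−1=16, 7−3=4, 34−12=22, 15−7=8, 13−1=12, 17−4=13.

counts (16, 4, 22, 8, 12, 13)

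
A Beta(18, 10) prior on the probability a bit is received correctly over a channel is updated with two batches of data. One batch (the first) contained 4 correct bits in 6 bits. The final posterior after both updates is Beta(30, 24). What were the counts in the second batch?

Because Beta–binomial updating is additive in the counts, the combined data contributed (α_post−α_prior, β_post−β_prior) successes and failures.
Total across both batches: 30−18=12 correct bits, 24−10=14 errors.
Subtract the first batch: 12−4=8 correct bits and 14−2=12 errors.

8 correct bits and 12 errors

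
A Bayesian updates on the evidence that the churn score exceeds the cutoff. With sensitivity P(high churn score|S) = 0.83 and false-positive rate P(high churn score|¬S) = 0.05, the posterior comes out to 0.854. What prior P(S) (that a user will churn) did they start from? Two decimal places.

In odds form, posterior odds = prior odds × likelihood ratio, so prior odds = posterior odds ÷ LR.
Posterior odds = 0.854/(1−0.854) = 5.8493. LR = 0.83/0.05 = 16.6000.
Prior odds = 5.8493/16.6000 = 0.3524, so P(S) = 0.3524/(1+0.3524) ≈ 0.26.

P(S) = 0.26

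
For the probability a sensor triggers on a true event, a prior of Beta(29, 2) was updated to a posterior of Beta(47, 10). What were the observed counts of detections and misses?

18 detections and 8 misses

A Beta(a, b) prior with s successes and f failures in binomial data gives a Beta(a+s, b+f) posterior.
So s = 47 − 29 = 18 and f = 10 − 2 = 8.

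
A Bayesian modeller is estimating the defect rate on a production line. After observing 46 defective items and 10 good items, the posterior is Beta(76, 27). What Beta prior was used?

Beta is conjugate to the binomial likelihood: posterior = Beta(a+s, b+f).
So a = 76 − 46 = 30 and b = 27 − 10 = 17.

Beta(30, 17)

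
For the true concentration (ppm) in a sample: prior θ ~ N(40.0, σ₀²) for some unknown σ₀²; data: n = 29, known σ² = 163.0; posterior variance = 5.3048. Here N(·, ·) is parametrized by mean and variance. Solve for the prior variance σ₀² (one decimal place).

σ₀² = 94.4

For the Normal–Normal model with known σ², precisions add: τ_n = τ₀ + n/σ².
So 1/σ₀² = 1/5.3048 − 29/163.0 = 0.188509 − 0.177914 = 0.010595.
Hence σ₀² = 1/0.010595 ≈ 94.4.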